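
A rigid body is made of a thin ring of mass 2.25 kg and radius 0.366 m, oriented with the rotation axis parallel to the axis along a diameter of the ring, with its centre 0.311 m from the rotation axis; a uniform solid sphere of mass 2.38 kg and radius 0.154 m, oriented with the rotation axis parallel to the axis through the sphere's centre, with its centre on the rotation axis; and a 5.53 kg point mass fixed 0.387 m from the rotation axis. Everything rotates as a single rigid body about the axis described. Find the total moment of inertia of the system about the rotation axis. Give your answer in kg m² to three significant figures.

Thin ring: I_cm = (1/2)MR² = (1/2)(2.25)(0.366)² = 0.1507 kg m²; centre at d = 0.311 m, so the parallel axis theorem gives I = 0.1507 + (2.25)(0.311)² = 0.36832 kg m².
Solid sphere: I_cm = (2/5)MR² = (2/5)(2.38)(0.154)² = 0.022578 kg m²; axis through the centre, so I = 0.022578 kg m².
Point mass: I_cm = 0; centre at d = 0.387 m, so the parallel axis theorem gives I = 0 + (5.53)(0.387)² = 0.82822 kg m².
Total I = 0.36832 + 0.022578 + 0.82822 = 1.2191 kg m².

1.22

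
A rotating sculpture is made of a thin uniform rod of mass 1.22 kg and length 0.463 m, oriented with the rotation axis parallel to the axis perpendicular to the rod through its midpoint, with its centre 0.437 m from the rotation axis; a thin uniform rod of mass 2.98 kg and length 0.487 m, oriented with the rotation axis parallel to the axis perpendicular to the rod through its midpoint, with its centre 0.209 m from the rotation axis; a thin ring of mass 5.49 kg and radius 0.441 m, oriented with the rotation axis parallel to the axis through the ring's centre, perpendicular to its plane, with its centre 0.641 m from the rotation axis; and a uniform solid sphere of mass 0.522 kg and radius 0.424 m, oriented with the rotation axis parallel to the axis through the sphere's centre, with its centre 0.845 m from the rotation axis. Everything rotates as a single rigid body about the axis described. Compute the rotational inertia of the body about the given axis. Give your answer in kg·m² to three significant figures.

Thin rod: I_cm = (1/12)ML² = (1/12)(1.22)(0.463)² = 0.021794 kg·m²; centre at d = 0.437 m, so the parallel axis theorem gives I = 0.021794 + (1.22)(0.437)² = 0.25478 kg·m².
Thin rod: I_cm = (1/12)ML² = (1/12)(2.98)(0.487)² = 0.058897 kg·m²; centre at d = 0.209 m, so the parallel axis theorem gives I = 0.058897 + (2.98)(0.209)² = 0.18907 kg·m².
Thin ring: I_cm = MR² = (5.49)(0.441)² = 1.0677 kg·m²; centre at d = 0.641 m, so the parallel axis theorem gives I = 1.0677 + (5.49)(0.641)² = 3.3234 kg·m².
Solid sphere: I_cm = (2/5)MR² = (2/5)(0.522)(0.424)² = 0.037537 kg·m²; centre at d = 0.845 m, so the parallel axis theorem gives I = 0.037537 + (0.522)(0.845)² = 0.41026 kg·m².
Total I = 0.25478 + 0.18907 + 3.3234 + 0.41026 = 4.1775 kg·m².

4.18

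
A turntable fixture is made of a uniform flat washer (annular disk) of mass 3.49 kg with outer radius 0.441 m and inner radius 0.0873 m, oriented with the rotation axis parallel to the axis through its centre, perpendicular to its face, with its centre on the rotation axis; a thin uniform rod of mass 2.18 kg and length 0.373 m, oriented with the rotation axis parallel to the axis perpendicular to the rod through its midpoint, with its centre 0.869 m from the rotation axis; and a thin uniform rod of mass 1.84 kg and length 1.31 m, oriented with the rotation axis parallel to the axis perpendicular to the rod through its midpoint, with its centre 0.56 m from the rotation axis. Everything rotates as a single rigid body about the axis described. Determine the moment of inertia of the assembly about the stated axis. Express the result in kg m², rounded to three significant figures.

Annular disk: I_cm = (1/2)M(R²+r²) = (1/2)(3.49)[(0.441)² + (0.0873)²] = 0.35267 kg m²; axis through the centre, so I = 0.35267 kg m².
Thin rod: I_cm = (1/12)ML² = (1/12)(2.18)(0.373)² = 0.025275 kg m²; centre at d = 0.869 m, so I = I_cm + Md² gives I = 0.025275 + (2.18)(0.869)² = 1.6715 kg m².
Thin rod: I_cm = (1/12)ML² = (1/12)(1.84)(1.31)² = 0.26314 kg m²; centre at d = 0.56 m, so I = I_cm + Md² gives I = 0.26314 + (1.84)(0.56)² = 0.84016 kg m².
Total I = 0.35267 + 1.6715 + 0.84016 = 2.8644 kg m².

2.86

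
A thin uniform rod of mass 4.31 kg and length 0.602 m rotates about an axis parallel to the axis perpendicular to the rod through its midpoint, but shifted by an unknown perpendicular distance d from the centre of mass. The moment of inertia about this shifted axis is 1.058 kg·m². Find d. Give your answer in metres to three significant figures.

About the centre-of-mass axis, I_cm = (1/12)ML² = (1/12)(4.31)(0.602)² = 0.13016 kg·m².
Parallel axis theorem: I = I_cm + Md², so Md² = 1.058 − 0.13016 = 0.92784 kg·m².
d = √(0.92784 / 4.31) = 0.46398 m.

0.464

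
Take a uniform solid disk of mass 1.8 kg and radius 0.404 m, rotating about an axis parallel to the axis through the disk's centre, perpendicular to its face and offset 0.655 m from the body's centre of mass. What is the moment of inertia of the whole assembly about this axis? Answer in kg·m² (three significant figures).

I_cm = (1/2)MR² = (1/2)(1.8)(0.404)² = 0.14689 kg·m²; centre at d = 0.655 m, so the parallel axis theorem gives I = 0.14689 + (1.8)(0.655)² = 0.91914 kg·m².

0.919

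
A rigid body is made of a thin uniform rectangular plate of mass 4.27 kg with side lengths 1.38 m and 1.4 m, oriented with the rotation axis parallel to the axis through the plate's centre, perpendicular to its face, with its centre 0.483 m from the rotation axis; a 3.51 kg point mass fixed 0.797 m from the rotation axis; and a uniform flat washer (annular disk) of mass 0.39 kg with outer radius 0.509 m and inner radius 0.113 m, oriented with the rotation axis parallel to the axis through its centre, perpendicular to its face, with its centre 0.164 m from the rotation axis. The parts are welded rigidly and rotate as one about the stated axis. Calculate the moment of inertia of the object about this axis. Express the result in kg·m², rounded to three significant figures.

Rectangular plate: I_cm = (1/12)M(a²+b²) = (1/12)(4.27)[(1.38)² + (1.4)²] = 1.3751 kg·m²; centre at d = 0.483 m, so I = I_cm + Md² gives I = 1.3751 + (4.27)(0.483)² = 2.3712 kg·m².
Point mass: I_cm = 0; centre at d = 0.797 m, so I = I_cm + Md² gives I = 0 + (3.51)(0.797)² = 2.2296 kg·m².
Annular disk: I_cm = (1/2)M(R²+r²) = (1/2)(0.39)[(0.509)² + (0.113)²] = 0.053011 kg·m²; centre at d = 0.164 m, so I = I_cm + Md² gives I = 0.053011 + (0.39)(0.164)² = 0.0635 kg·m².
Total I = 2.3712 + 2.2296 + 0.0635 = 4.6643 kg·m².

4.66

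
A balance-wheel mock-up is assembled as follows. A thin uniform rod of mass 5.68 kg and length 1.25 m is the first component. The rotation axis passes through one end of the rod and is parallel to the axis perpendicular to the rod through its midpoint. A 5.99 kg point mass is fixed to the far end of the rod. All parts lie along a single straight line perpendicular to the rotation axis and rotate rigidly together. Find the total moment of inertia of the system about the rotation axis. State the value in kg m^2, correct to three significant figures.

Thin rod: I_cm = (1/12)ML² = (1/12)(5.68)(1.25)² = 0.73958 kg m^2; centre at d = 0.625 m, so I = I_cm + Md² gives I = 0.73958 + (5.68)(0.625)² = 2.9583 kg m^2.
Point mass: I_cm = 0; centre at d = 0.625 + 0.625 = 1.25 m, so I = I_cm + Md² gives I = 0 + (5.99)(1.25)² = 9.3594 kg m^2.
Total I = 2.9583 + 9.3594 = 12.318 kg m^2.

12.3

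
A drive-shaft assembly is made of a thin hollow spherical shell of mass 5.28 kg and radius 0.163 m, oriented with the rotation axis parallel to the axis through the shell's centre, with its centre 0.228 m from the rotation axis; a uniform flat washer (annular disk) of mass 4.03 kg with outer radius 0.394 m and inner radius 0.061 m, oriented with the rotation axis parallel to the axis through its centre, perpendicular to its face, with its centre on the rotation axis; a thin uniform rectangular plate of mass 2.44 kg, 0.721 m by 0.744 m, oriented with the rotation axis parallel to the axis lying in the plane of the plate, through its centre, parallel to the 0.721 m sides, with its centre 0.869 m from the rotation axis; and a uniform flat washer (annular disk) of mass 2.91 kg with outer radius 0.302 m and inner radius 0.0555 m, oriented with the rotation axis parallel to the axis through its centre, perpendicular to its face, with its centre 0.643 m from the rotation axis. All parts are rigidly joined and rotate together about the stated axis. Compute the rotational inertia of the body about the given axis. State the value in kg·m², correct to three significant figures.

Spherical shell: I_cm = (2/3)MR² = (2/3)(5.28)(0.163)² = 0.093523 kg·m²; centre at d = 0.228 m, so I = I_cm + Md² gives I = 0.093523 + (5.28)(0.228)² = 0.368 kg·m².
Annular disk: I_cm = (1/2)M(R²+r²) = (1/2)(4.03)[(0.394)² + (0.061)²] = 0.3203 kg·m²; axis through the centre, so I = 0.3203 kg·m².
Rectangular plate: I_cm = (1/12)Mb² = (1/12)(2.44)(0.744)² = 0.11255 kg·m²; centre at d = 0.869 m, so I = I_cm + Md² gives I = 0.11255 + (2.44)(0.869)² = 1.9551 kg·m².
Annular disk: I_cm = (1/2)M(R²+r²) = (1/2)(2.91)[(0.302)² + (0.0555)²] = 0.13718 kg·m²; centre at d = 0.643 m, so I = I_cm + Md² gives I = 0.13718 + (2.91)(0.643)² = 1.3403 kg·m².
Total I = 0.368 + 0.3203 + 1.9551 + 1.3403 = 3.9838 kg·m².

3.98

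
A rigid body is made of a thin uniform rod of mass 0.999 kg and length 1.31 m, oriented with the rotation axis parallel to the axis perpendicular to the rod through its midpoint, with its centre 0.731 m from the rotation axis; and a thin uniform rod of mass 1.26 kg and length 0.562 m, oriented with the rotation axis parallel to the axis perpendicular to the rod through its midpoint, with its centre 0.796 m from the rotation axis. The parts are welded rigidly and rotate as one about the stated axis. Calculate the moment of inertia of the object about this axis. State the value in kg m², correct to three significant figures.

Thin rod: I_cm = (1/12)ML² = (1/12)(0.999)(1.31)² = 0.14287 kg m²; centre at d = 0.731 m, so I = I_cm + Md² gives I = 0.14287 + (0.999)(0.731)² = 0.67669 kg m².
Thin rod: I_cm = (1/12)ML² = (1/12)(1.26)(0.562)² = 0.033164 kg m²; centre at d = 0.796 m, so I = I_cm + Md² gives I = 0.033164 + (1.26)(0.796)² = 0.83152 kg m².
Total I = 0.67669 + 0.83152 = 1.5082 kg m².

1.51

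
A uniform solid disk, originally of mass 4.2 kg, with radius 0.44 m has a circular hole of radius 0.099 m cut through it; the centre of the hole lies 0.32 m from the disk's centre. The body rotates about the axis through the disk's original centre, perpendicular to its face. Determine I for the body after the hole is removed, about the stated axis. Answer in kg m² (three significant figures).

Unpierced body about its centre: I₀ = (1/2)MR² = (1/2)(4.2)(0.44)² = 0.40656 kg m².
The removed disk has mass m = M·(r/R)² = (4.2)(0.099/0.44)² = 0.21263 kg (same uniform areal density).
Its moment of inertia about the rotation axis (parallel-axis theorem): I_hole = (1/2)mr² + md² = (1/2)(0.21263)(0.099)² + (0.21263)(0.32)² = 0.022815 kg m².
Treating the hole as negative mass, I = I₀ − I_hole = 0.40656 − 0.022815 = 0.38375 kg m².

0.384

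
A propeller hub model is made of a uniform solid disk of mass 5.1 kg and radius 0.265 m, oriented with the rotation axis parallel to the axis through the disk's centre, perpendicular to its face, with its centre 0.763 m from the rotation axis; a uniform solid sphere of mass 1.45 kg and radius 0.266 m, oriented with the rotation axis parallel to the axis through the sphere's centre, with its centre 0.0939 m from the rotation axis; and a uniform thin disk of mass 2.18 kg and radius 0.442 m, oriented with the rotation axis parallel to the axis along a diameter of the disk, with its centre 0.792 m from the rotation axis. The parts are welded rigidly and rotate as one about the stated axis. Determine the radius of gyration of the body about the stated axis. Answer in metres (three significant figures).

Solid disk: I_cm = (1/2)MR² = (1/2)(5.1)(0.265)² = 0.17907 kg·m²; centre at d = 0.763 m, so the parallel axis theorem gives I = 0.17907 + (5.1)(0.763)² = 3.1481 kg·m².
Solid sphere: I_cm = (2/5)MR² = (2/5)(1.45)(0.266)² = 0.041038 kg·m²; centre at d = 0.0939 m, so the parallel axis theorem gives I = 0.041038 + (1.45)(0.0939)² = 0.053823 kg·m².
Thin disk: I_cm = (1/4)MR² = (1/4)(2.18)(0.442)² = 0.10647 kg·m²; centre at d = 0.792 m, so the parallel axis theorem gives I = 0.10647 + (2.18)(0.792)² = 1.4739 kg·m².
Total I = 4.6759 kg·m²; total mass M = 8.73 kg.
k = √(I/M) = √(4.6759/8.73) = 0.73185 m.

0.732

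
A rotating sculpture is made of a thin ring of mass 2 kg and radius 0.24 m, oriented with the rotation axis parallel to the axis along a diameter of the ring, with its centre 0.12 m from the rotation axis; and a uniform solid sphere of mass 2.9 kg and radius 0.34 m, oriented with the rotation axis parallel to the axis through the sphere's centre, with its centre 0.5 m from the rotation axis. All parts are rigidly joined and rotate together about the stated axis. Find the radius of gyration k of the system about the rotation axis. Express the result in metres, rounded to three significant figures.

Thin ring: I_cm = (1/2)MR² = (1/2)(2)(0.24)² = 0.0576 kg m²; centre at d = 0.12 m, so the parallel axis theorem gives I = 0.0576 + (2)(0.12)² = 0.0864 kg m².
Solid sphere: I_cm = (2/5)MR² = (2/5)(2.9)(0.34)² = 0.1341 kg m²; centre at d = 0.5 m, so the parallel axis theorem gives I = 0.1341 + (2.9)(0.5)² = 0.8591 kg m².
Total I = 0.9455 kg m²; total mass M = 4.9 kg.
k = √(I/M) = √(0.9455/4.9) = 0.43927 m.

0.439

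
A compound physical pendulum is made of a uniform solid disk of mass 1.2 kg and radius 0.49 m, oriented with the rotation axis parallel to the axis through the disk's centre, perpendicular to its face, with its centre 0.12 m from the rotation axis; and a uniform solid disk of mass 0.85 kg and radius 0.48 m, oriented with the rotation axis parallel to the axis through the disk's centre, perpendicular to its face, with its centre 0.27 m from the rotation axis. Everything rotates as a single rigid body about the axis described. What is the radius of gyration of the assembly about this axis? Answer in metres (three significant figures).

0.396

Solid disk: I_cm = (1/2)MR² = (1/2)(1.2)(0.49)² = 0.14406 kg m^2; centre at d = 0.12 m, so the parallel axis theorem gives I = 0.14406 + (1.2)(0.12)² = 0.16134 kg m^2.
Solid disk: I_cm = (1/2)MR² = (1/2)(0.85)(0.48)² = 0.09792 kg m^2; centre at d = 0.27 m, so the parallel axis theorem gives I = 0.09792 + (0.85)(0.27)² = 0.15988 kg m^2.
Total I = 0.32122 kg m^2; total mass M = 2.05 kg.
k = √(I/M) = √(0.32122/2.05) = 0.39585 m.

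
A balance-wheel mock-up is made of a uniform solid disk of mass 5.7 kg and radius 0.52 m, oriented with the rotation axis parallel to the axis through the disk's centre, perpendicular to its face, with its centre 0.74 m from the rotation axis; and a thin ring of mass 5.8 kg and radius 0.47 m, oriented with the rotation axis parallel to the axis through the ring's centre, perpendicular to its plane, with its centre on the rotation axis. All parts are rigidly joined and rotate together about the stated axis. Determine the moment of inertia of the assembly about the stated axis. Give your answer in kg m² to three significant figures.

Solid disk: I_cm = (1/2)MR² = (1/2)(5.7)(0.52)² = 0.77064 kg m²; centre at d = 0.74 m, so I = I_cm + Md² gives I = 0.77064 + (5.7)(0.74)² = 3.892 kg m².
Thin ring: I_cm = MR² = (5.8)(0.47)² = 1.2812 kg m²; axis through the centre, so I = 1.2812 kg m².
Total I = 3.892 + 1.2812 = 5.1732 kg m².

5.17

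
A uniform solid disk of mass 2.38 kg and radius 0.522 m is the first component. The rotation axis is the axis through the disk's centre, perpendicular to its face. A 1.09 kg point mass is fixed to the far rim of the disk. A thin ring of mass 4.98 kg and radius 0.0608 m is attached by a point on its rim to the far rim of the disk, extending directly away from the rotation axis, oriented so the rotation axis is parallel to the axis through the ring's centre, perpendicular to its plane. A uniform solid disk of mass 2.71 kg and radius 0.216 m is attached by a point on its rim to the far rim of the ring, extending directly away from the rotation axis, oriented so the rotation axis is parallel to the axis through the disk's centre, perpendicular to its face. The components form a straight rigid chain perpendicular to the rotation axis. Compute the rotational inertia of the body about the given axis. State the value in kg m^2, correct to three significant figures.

Solid disk: I_cm = (1/2)MR² = (1/2)(2.38)(0.522)² = 0.32426 kg m^2; axis through the centre, so I = 0.32426 kg m^2.
Point mass: I_cm = 0; centre at d = 0.522 m, so I = I_cm + Md² gives I = 0 + (1.09)(0.522)² = 0.29701 kg m^2.
Thin ring: I_cm = MR² = (4.98)(0.0608)² = 0.018409 kg m^2; centre at d = 0.522 + 0.0608 = 0.5828 m, so I = I_cm + Md² gives I = 0.018409 + (4.98)(0.5828)² = 1.7099 kg m^2.
Solid disk: I_cm = (1/2)MR² = (1/2)(2.71)(0.216)² = 0.063219 kg m^2; centre at d = 0.522 + 0.0608 + 0.0608 + 0.216 = 0.8596 m, so I = I_cm + Md² gives I = 0.063219 + (2.71)(0.8596)² = 2.0657 kg m^2.
Total I = 0.32426 + 0.29701 + 1.7099 + 2.0657 = 4.3968 kg m^2.

4.40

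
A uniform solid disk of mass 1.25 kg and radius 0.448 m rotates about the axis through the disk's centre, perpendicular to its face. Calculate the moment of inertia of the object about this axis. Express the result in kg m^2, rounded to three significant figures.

I_cm = (1/2)MR² = (1/2)(1.25)(0.448)² = 0.12544 kg m^2; axis through the centre, so I = 0.12544 kg m^2.

0.125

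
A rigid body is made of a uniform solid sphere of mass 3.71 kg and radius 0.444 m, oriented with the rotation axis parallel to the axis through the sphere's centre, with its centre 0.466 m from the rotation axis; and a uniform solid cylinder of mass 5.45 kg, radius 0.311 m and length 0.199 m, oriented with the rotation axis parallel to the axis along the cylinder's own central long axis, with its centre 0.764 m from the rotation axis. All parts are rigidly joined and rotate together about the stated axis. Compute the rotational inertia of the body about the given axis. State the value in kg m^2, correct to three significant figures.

4.54

Solid sphere: I_cm = (2/5)MR² = (2/5)(3.71)(0.444)² = 0.29255 kg m^2; centre at d = 0.466 m, so the parallel axis theorem gives I = 0.29255 + (3.71)(0.466)² = 1.0982 kg m^2.
Solid cylinder: I_cm = (1/2)MR² = (1/2)(5.45)(0.311)² = 0.26356 kg m^2; centre at d = 0.764 m, so the parallel axis theorem gives I = 0.26356 + (5.45)(0.764)² = 3.4447 kg m^2.
Total I = 1.0982 + 3.4447 = 4.5429 kg m^2.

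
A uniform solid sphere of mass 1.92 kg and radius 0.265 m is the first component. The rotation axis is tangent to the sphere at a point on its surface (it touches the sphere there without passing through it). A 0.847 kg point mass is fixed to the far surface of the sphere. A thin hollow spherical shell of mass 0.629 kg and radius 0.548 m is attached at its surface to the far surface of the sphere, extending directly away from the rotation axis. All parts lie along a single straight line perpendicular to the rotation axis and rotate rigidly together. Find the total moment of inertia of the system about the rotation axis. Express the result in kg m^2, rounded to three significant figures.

1.28

Solid sphere: I_cm = (2/5)MR² = (2/5)(1.92)(0.265)² = 0.053933 kg m^2; centre at d = 0.265 m, so the parallel axis theorem gives I = 0.053933 + (1.92)(0.265)² = 0.18876 kg m^2.
Point mass: I_cm = 0; centre at d = 0.265 + 0.265 = 0.53 m, so the parallel axis theorem gives I = 0 + (0.847)(0.53)² = 0.23792 kg m^2.
Spherical shell: I_cm = (2/3)MR² = (2/3)(0.629)(0.548)² = 0.12593 kg m^2; centre at d = 0.265 + 0.265 + 0.548 = 1.078 m, so the parallel axis theorem gives I = 0.12593 + (0.629)(1.078)² = 0.85688 kg m^2.
Total I = 0.18876 + 0.23792 + 0.85688 = 1.2836 kg m^2.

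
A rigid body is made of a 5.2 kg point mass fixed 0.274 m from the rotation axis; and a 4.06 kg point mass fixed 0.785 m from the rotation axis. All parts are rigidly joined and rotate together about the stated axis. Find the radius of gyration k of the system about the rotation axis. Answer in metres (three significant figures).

0.559

Point mass: I_cm = 0; centre at d = 0.274 m, so the parallel axis theorem gives I = 0 + (5.2)(0.274)² = 0.3904 kg m^2.
Point mass: I_cm = 0; centre at d = 0.785 m, so the parallel axis theorem gives I = 0 + (4.06)(0.785)² = 2.5019 kg m^2.
Total I = 2.8923 kg m^2; total mass M = 9.26 kg.
k = √(I/M) = √(2.8923/9.26) = 0.55887 m.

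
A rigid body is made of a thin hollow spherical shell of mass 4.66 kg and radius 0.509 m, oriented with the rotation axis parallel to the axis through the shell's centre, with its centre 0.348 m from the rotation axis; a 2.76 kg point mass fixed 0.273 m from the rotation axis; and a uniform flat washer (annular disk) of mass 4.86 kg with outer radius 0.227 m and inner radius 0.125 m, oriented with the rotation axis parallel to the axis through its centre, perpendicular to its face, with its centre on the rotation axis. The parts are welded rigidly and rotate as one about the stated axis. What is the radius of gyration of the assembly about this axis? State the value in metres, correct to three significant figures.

Spherical shell: I_cm = (2/3)MR² = (2/3)(4.66)(0.509)² = 0.80488 kg·m²; centre at d = 0.348 m, so the parallel axis theorem gives I = 0.80488 + (4.66)(0.348)² = 1.3692 kg·m².
Point mass: I_cm = 0; centre at d = 0.273 m, so the parallel axis theorem gives I = 0 + (2.76)(0.273)² = 0.2057 kg·m².
Annular disk: I_cm = (1/2)M(R²+r²) = (1/2)(4.86)[(0.227)² + (0.125)²] = 0.16318 kg·m²; axis through the centre, so I = 0.16318 kg·m².
Total I = 1.7381 kg·m²; total mass M = 12.28 kg.
k = √(I/M) = √(1.7381/12.28) = 0.37622 m.

0.376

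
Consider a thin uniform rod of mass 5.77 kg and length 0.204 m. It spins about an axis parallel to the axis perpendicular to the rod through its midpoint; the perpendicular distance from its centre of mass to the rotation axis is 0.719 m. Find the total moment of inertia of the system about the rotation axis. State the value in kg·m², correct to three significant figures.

3.00

I_cm = (1/12)ML² = (1/12)(5.77)(0.204)² = 0.02001 kg·m²; centre at d = 0.719 m, so the parallel axis theorem gives I = 0.02001 + (5.77)(0.719)² = 3.0029 kg·m².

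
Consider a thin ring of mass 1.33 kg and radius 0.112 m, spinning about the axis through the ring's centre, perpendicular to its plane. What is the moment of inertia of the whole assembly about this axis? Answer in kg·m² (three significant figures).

0.0167

I_cm = MR² = (1.33)(0.112)² = 0.016684 kg·m²; axis through the centre, so I = 0.016684 kg·m².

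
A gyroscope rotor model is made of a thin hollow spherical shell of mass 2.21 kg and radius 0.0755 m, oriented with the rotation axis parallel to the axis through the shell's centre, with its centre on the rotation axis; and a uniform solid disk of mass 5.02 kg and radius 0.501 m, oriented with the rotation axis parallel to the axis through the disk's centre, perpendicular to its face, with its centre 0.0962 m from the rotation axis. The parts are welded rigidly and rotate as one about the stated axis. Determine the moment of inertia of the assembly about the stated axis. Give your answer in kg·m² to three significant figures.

0.685

Spherical shell: I_cm = (2/3)MR² = (2/3)(2.21)(0.0755)² = 0.0083984 kg·m²; axis through the centre, so I = 0.0083984 kg·m².
Solid disk: I_cm = (1/2)MR² = (1/2)(5.02)(0.501)² = 0.63001 kg·m²; centre at d = 0.0962 m, so the parallel axis theorem gives I = 0.63001 + (5.02)(0.0962)² = 0.67647 kg·m².
Total I = 0.0083984 + 0.67647 = 0.68487 kg·m².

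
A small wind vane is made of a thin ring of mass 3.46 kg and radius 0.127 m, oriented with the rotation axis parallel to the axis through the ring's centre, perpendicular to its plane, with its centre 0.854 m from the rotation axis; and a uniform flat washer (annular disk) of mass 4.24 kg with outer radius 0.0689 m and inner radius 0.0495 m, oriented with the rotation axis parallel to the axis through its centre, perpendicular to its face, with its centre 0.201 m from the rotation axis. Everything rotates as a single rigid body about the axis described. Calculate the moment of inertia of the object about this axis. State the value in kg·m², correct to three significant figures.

2.77

Thin ring: I_cm = MR² = (3.46)(0.127)² = 0.055806 kg·m²; centre at d = 0.854 m, so the parallel axis theorem gives I = 0.055806 + (3.46)(0.854)² = 2.5792 kg·m².
Annular disk: I_cm = (1/2)M(R²+r²) = (1/2)(4.24)[(0.0689)² + (0.0495)²] = 0.015259 kg·m²; centre at d = 0.201 m, so the parallel axis theorem gives I = 0.015259 + (4.24)(0.201)² = 0.18656 kg·m².
Total I = 2.5792 + 0.18656 = 2.7658 kg·m².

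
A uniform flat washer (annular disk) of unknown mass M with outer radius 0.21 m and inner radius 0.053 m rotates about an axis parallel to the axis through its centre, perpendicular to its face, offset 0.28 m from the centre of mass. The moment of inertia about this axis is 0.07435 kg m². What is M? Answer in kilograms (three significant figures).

I = I_cm + Md² = (1/2)M(R²+r²) + Md² = M·[0.5·[(0.21)² + (0.053)²] + (0.28)²] = M·0.10185.
So M = 0.07435 / 0.10185 = 0.72996 kg.

0.730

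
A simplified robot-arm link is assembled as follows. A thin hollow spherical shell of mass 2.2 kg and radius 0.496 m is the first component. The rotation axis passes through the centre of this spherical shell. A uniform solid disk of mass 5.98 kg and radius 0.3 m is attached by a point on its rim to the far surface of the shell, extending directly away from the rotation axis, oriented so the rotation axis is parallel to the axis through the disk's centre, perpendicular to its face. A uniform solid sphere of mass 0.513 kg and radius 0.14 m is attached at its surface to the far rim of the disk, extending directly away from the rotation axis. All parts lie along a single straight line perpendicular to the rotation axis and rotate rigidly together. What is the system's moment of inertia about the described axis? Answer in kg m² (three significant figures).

Spherical shell: I_cm = (2/3)MR² = (2/3)(2.2)(0.496)² = 0.36082 kg m²; axis through the centre, so I = 0.36082 kg m².
Solid disk: I_cm = (1/2)MR² = (1/2)(5.98)(0.3)² = 0.2691 kg m²; centre at d = 0.496 + 0.3 = 0.796 m, so the parallel axis theorem gives I = 0.2691 + (5.98)(0.796)² = 4.0581 kg m².
Solid sphere: I_cm = (2/5)MR² = (2/5)(0.513)(0.14)² = 0.0040219 kg m²; centre at d = 0.496 + 0.3 + 0.3 + 0.14 = 1.236 m, so the parallel axis theorem gives I = 0.0040219 + (0.513)(1.236)² = 0.78773 kg m².
Total I = 0.36082 + 4.0581 + 0.78773 = 5.2067 kg m².

5.21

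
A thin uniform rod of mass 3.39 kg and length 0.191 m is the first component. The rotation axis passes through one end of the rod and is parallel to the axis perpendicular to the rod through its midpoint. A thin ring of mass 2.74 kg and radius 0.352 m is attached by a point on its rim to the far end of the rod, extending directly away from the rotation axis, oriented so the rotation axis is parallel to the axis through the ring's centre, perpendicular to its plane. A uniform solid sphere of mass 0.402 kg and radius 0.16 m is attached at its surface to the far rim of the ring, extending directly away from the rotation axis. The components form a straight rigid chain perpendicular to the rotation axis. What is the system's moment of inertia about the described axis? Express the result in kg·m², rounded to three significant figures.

Thin rod: I_cm = (1/12)ML² = (1/12)(3.39)(0.191)² = 0.010306 kg·m²; centre at d = 0.0955 m, so I = I_cm + Md² gives I = 0.010306 + (3.39)(0.0955)² = 0.041224 kg·m².
Thin ring: I_cm = MR² = (2.74)(0.352)² = 0.3395 kg·m²; centre at d = 0.0955 + 0.0955 + 0.352 = 0.543 m, so I = I_cm + Md² gives I = 0.3395 + (2.74)(0.543)² = 1.1474 kg·m².
Solid sphere: I_cm = (2/5)MR² = (2/5)(0.402)(0.16)² = 0.0041165 kg·m²; centre at d = 0.0955 + 0.0955 + 0.352 + 0.352 + 0.16 = 1.055 m, so I = I_cm + Md² gives I = 0.0041165 + (0.402)(1.055)² = 0.45155 kg·m².
Total I = 0.041224 + 1.1474 + 0.45155 = 1.6402 kg·m².

1.64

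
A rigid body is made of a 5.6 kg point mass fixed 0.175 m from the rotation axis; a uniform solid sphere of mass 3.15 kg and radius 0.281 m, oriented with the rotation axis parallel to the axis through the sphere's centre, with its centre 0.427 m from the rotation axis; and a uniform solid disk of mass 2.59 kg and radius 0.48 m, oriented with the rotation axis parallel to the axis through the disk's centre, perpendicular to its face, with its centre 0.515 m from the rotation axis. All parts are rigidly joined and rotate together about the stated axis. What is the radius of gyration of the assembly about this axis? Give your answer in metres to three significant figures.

Point mass: I_cm = 0; centre at d = 0.175 m, so the parallel axis theorem gives I = 0 + (5.6)(0.175)² = 0.1715 kg·m².
Solid sphere: I_cm = (2/5)MR² = (2/5)(3.15)(0.281)² = 0.099491 kg·m²; centre at d = 0.427 m, so the parallel axis theorem gives I = 0.099491 + (3.15)(0.427)² = 0.67383 kg·m².
Solid disk: I_cm = (1/2)MR² = (1/2)(2.59)(0.48)² = 0.29837 kg·m²; centre at d = 0.515 m, so the parallel axis theorem gives I = 0.29837 + (2.59)(0.515)² = 0.9853 kg·m².
Total I = 1.8306 kg·m²; total mass M = 11.34 kg.
k = √(I/M) = √(1.8306/11.34) = 0.40178 m.

0.402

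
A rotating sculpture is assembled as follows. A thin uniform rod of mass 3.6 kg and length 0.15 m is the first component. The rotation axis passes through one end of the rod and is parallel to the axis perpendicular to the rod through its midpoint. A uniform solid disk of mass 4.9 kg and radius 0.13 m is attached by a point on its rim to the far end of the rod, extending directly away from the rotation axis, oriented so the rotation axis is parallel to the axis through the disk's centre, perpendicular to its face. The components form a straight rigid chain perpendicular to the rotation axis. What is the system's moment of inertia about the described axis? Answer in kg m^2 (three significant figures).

0.453

Thin rod: I_cm = (1/12)ML² = (1/12)(3.6)(0.15)² = 0.00675 kg m^2; centre at d = 0.075 m, so the parallel axis theorem gives I = 0.00675 + (3.6)(0.075)² = 0.027 kg m^2.
Solid disk: I_cm = (1/2)MR² = (1/2)(4.9)(0.13)² = 0.041405 kg m^2; centre at d = 0.075 + 0.075 + 0.13 = 0.28 m, so the parallel axis theorem gives I = 0.041405 + (4.9)(0.28)² = 0.42557 kg m^2.
Total I = 0.027 + 0.42557 = 0.45257 kg m^2.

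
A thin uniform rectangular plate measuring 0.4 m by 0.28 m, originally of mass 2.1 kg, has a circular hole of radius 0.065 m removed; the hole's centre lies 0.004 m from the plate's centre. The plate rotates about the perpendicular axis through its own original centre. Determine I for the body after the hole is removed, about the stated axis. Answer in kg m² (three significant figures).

0.0412

Unpierced body about its centre: I₀ = (1/12)M(a²+b²) = (1/12)(2.1)[(0.4)² + (0.28)²] = 0.04172 kg m².
The removed disk has mass m = M·πr²/(ab) = (2.1)·π(0.065)²/(0.4·0.28) = 0.24887 kg (same uniform areal density).
Its moment of inertia about the rotation axis (parallel-axis theorem): I_hole = (1/2)mr² + md² = (1/2)(0.24887)(0.065)² + (0.24887)(0.004)² = 0.00052973 kg m².
Treating the hole as negative mass, I = I₀ − I_hole = 0.04172 − 0.00052973 = 0.04119 kg m².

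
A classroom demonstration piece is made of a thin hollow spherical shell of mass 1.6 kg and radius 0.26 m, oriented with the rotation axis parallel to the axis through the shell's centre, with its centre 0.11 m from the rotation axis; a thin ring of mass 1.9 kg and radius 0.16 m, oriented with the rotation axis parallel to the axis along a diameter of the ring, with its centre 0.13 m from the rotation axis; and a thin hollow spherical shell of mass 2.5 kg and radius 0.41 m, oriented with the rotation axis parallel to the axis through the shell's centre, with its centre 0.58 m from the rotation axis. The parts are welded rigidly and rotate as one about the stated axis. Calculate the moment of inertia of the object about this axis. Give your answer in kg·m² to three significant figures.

1.27

Spherical shell: I_cm = (2/3)MR² = (2/3)(1.6)(0.26)² = 0.072107 kg·m²; centre at d = 0.11 m, so I = I_cm + Md² gives I = 0.072107 + (1.6)(0.11)² = 0.091467 kg·m².
Thin ring: I_cm = (1/2)MR² = (1/2)(1.9)(0.16)² = 0.02432 kg·m²; centre at d = 0.13 m, so I = I_cm + Md² gives I = 0.02432 + (1.9)(0.13)² = 0.05643 kg·m².
Spherical shell: I_cm = (2/3)MR² = (2/3)(2.5)(0.41)² = 0.28017 kg·m²; centre at d = 0.58 m, so I = I_cm + Md² gives I = 0.28017 + (2.5)(0.58)² = 1.1212 kg·m².
Total I = 0.091467 + 0.05643 + 1.1212 = 1.2691 kg·m².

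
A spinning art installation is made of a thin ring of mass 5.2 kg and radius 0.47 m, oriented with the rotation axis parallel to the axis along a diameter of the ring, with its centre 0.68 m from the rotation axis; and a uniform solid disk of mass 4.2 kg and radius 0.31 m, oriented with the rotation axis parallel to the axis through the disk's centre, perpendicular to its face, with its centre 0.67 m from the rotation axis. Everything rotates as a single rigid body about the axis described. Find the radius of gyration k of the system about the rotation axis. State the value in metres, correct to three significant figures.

Thin ring: I_cm = (1/2)MR² = (1/2)(5.2)(0.47)² = 0.57434 kg m²; centre at d = 0.68 m, so the parallel axis theorem gives I = 0.57434 + (5.2)(0.68)² = 2.9788 kg m².
Solid disk: I_cm = (1/2)MR² = (1/2)(4.2)(0.31)² = 0.20181 kg m²; centre at d = 0.67 m, so the parallel axis theorem gives I = 0.20181 + (4.2)(0.67)² = 2.0872 kg m².
Total I = 5.066 kg m²; total mass M = 9.4 kg.
k = √(I/M) = √(5.066/9.4) = 0.73412 m.

0.734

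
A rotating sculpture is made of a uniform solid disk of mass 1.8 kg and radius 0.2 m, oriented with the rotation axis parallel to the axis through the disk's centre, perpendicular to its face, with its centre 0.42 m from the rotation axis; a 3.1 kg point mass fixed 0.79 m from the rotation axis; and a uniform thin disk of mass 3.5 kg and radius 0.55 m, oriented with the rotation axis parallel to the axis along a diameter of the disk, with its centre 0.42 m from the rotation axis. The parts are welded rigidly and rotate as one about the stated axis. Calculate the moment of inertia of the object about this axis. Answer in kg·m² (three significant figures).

3.17

Solid disk: I_cm = (1/2)MR² = (1/2)(1.8)(0.2)² = 0.036 kg·m²; centre at d = 0.42 m, so the parallel axis theorem gives I = 0.036 + (1.8)(0.42)² = 0.35352 kg·m².
Point mass: I_cm = 0; centre at d = 0.79 m, so the parallel axis theorem gives I = 0 + (3.1)(0.79)² = 1.9347 kg·m².
Thin disk: I_cm = (1/4)MR² = (1/4)(3.5)(0.55)² = 0.26469 kg·m²; centre at d = 0.42 m, so the parallel axis theorem gives I = 0.26469 + (3.5)(0.42)² = 0.88209 kg·m².
Total I = 0.35352 + 1.9347 + 0.88209 = 3.1703 kg·m².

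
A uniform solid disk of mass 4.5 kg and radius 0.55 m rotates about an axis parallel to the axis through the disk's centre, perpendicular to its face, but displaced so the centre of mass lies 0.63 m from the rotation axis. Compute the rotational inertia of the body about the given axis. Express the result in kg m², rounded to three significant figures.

I_cm = (1/2)MR² = (1/2)(4.5)(0.55)² = 0.68063 kg m²; centre at d = 0.63 m, so I = I_cm + Md² gives I = 0.68063 + (4.5)(0.63)² = 2.4667 kg m².

2.47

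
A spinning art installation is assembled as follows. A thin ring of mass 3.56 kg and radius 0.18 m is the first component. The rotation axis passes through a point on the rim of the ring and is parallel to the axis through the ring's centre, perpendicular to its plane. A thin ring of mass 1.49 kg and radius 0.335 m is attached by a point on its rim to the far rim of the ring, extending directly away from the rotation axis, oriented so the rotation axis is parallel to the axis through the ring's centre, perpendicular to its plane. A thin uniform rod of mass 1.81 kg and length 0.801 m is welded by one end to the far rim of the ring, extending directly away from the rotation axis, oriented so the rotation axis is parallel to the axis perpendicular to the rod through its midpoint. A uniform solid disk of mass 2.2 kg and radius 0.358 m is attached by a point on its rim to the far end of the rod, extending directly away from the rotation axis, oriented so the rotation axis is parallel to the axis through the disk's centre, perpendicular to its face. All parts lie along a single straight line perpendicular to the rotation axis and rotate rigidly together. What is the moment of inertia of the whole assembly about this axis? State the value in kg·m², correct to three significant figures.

15.6

Thin ring: I_cm = MR² = (3.56)(0.18)² = 0.11534 kg·m²; centre at d = 0.18 m, so the parallel axis theorem gives I = 0.11534 + (3.56)(0.18)² = 0.23069 kg·m².
Thin ring: I_cm = MR² = (1.49)(0.335)² = 0.16722 kg·m²; centre at d = 0.18 + 0.18 + 0.335 = 0.695 m, so the parallel axis theorem gives I = 0.16722 + (1.49)(0.695)² = 0.88692 kg·m².
Thin rod: I_cm = (1/12)ML² = (1/12)(1.81)(0.801)² = 0.096775 kg·m²; centre at d = 0.18 + 0.18 + 0.335 + 0.335 + 0.4005 = 1.4305 m, so the parallel axis theorem gives I = 0.096775 + (1.81)(1.4305)² = 3.8006 kg·m².
Solid disk: I_cm = (1/2)MR² = (1/2)(2.2)(0.358)² = 0.14098 kg·m²; centre at d = 0.18 + 0.18 + 0.335 + 0.335 + 0.4005 + 0.4005 + 0.358 = 2.189 m, so the parallel axis theorem gives I = 0.14098 + (2.2)(2.189)² = 10.683 kg·m².
Total I = 0.23069 + 0.88692 + 3.8006 + 10.683 = 15.601 kg·m².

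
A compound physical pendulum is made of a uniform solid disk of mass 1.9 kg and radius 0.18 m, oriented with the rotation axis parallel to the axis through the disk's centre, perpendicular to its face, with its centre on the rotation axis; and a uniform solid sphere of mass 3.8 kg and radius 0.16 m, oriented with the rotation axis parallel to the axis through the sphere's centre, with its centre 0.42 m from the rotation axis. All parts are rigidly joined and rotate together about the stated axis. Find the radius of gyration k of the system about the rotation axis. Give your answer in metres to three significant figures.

0.360

Solid disk: I_cm = (1/2)MR² = (1/2)(1.9)(0.18)² = 0.03078 kg·m²; axis through the centre, so I = 0.03078 kg·m².
Solid sphere: I_cm = (2/5)MR² = (2/5)(3.8)(0.16)² = 0.038912 kg·m²; centre at d = 0.42 m, so I = I_cm + Md² gives I = 0.038912 + (3.8)(0.42)² = 0.70923 kg·m².
Total I = 0.74001 kg·m²; total mass M = 5.7 kg.
k = √(I/M) = √(0.74001/5.7) = 0.36031 m.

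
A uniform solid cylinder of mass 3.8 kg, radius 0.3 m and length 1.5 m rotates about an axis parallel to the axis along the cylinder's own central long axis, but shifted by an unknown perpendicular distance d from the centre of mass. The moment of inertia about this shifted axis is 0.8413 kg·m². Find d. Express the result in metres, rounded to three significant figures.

0.420

About the centre-of-mass axis, I_cm = (1/2)MR² = (1/2)(3.8)(0.3)² = 0.171 kg·m².
Parallel axis theorem: I = I_cm + Md², so Md² = 0.8413 − 0.171 = 0.6703 kg·m².
d = √(0.6703 / 3.8) = 0.41999 m.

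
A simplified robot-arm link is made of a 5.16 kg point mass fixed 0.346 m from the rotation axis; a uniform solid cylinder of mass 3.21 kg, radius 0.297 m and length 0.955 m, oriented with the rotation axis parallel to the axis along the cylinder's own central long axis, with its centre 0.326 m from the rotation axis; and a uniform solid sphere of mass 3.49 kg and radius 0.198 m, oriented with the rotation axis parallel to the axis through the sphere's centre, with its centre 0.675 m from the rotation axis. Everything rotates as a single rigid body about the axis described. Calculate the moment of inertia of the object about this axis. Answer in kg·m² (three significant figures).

2.75

Point mass: I_cm = 0; centre at d = 0.346 m, so the parallel axis theorem gives I = 0 + (5.16)(0.346)² = 0.61773 kg·m².
Solid cylinder: I_cm = (1/2)MR² = (1/2)(3.21)(0.297)² = 0.14158 kg·m²; centre at d = 0.326 m, so the parallel axis theorem gives I = 0.14158 + (3.21)(0.326)² = 0.48272 kg·m².
Solid sphere: I_cm = (2/5)MR² = (2/5)(3.49)(0.198)² = 0.054729 kg·m²; centre at d = 0.675 m, so the parallel axis theorem gives I = 0.054729 + (3.49)(0.675)² = 1.6449 kg·m².
Total I = 0.61773 + 0.48272 + 1.6449 = 2.7453 kg·m².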